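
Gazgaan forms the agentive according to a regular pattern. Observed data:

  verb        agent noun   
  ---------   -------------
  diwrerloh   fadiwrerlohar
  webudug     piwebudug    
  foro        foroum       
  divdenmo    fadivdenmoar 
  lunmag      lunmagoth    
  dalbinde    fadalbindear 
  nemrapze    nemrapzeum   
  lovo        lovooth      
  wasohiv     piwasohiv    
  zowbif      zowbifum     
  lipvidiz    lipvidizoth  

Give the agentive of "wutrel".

piwutrel

"wutrel" begins with w-. The stems beginning with w- (wasohiv → piwasohiv, webudug → piwebudug) add the prefix pi-.
So wutrel → piwutrel.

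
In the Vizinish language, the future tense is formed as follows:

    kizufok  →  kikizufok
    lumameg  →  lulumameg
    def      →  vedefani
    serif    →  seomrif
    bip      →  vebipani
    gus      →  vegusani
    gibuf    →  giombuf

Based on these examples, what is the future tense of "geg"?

def and serif both end in -f yet inflect differently (vedefani, seomrif), so the final letter is not what conditions the rule; the number of vowels is.
"geg" has 1 vowel. The stems with 1 vowel (bip → vebipani, gus → vegusani, def → vedefani) add ve- … -ani around the stem.
The other patterns: stems with 2 vowels insert -om- after the first vowel; stems with 3 vowels repeat the first consonant+vowel as a prefix.
So geg → vegegani.

vegegani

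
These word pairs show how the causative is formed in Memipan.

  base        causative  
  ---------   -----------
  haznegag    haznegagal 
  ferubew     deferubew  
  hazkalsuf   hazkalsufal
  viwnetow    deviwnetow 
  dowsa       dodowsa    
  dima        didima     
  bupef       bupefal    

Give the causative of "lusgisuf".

ferubew and bupef both have last vowel 'e' yet inflect differently (deferubew, bupefal), so the last vowel is not what conditions the rule; the final letter is.
"lusgisuf" ends in -f. The stems ending in -f (hazkalsuf → hazkalsufal, bupef → bupefal) add -al.
So lusgisuf → lusgisufal.

lusgisufal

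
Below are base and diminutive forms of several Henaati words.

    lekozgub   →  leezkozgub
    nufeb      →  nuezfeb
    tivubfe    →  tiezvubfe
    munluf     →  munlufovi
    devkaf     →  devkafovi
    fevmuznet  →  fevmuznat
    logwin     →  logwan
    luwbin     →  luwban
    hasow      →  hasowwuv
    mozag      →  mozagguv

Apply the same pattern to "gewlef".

gewlefovi

lekozgub and munluf both have last vowel 'u' yet inflect differently (leezkozgub, munlufovi), so the last vowel is not what conditions the rule; the final letter is.
"gewlef" ends in -f. The stems ending in -f (munluf → munlufovi, devkaf → devkafovi) add -ovi.
So gewlef → gewlefovi.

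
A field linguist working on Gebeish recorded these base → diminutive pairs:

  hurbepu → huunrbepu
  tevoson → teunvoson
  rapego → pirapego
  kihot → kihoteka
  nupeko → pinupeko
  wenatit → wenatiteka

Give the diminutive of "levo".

pilevo

"levo" ends in -o. The stems ending in -o (rapego → pirapego, nupeko → pinupeko) add the prefix pi-.
The other patterns: stems ending in -t add -eka; stems ending in -n or -u insert -un- after the first vowel.
So levo → pilevo.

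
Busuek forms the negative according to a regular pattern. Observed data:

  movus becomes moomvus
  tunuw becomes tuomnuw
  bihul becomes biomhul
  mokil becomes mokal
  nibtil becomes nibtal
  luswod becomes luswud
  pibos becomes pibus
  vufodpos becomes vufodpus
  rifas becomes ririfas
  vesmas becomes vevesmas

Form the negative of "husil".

husal

bihul and mokil both end in -l yet inflect differently (biomhul, mokal), so the final letter is not what conditions the rule; the last vowel is.
"husil" has last vowel 'i'. The stems whose last vowel is 'i' (mokil → mokal, nibtil → nibtal) change the last vowel to 'a'.
So husil → husal.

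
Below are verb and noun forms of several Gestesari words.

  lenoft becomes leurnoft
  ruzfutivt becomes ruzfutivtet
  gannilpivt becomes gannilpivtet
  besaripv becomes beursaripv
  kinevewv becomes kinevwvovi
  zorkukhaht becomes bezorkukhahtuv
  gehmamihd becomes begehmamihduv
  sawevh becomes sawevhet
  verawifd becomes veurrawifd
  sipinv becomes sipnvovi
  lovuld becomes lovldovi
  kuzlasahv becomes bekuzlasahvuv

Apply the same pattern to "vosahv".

besaripv and kuzlasahv both end in -v yet inflect differently (beursaripv, bekuzlasahvuv), so the final letter is not what conditions the rule; the second-to-last letter is.
"vosahv" has second-to-last letter 'h'. The stems whose second-to-last letter is 'h' (kuzlasahv → bekuzlasahvuv, gehmamihd → begehmamihduv, zorkukhaht → bezorkukhahtuv) add be- … -uv around the stem.
The other patterns: stems whose second-to-last letter is 'f' or 'p' insert -ur- after the first vowel; stems whose second-to-last letter is 'v' add -et; stems whose second-to-last letter is 'l', 'n' or 'w' delete the last vowel and add -ovi.
So vosahv → bevosahvuv.

bevosahvuv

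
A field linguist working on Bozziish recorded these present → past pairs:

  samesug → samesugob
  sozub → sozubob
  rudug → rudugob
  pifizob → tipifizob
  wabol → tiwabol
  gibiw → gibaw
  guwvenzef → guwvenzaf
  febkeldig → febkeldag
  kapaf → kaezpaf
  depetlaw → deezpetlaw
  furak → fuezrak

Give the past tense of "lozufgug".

"lozufgug" has last vowel 'u'. The stems whose last vowel is 'u' (samesug → samesugob, sozub → sozubob, rudug → rudugob) add -ob.
So lozufgug → lozufgugob.

lozufgugob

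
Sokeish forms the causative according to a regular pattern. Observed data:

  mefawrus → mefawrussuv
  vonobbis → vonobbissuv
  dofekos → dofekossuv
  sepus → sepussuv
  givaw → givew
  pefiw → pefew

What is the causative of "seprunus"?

seprunussuv

vonobbis and pefiw both have last vowel 'i' yet inflect differently (vonobbissuv, pefew), so the last vowel is not what conditions the rule; the final letter is.
"seprunus" ends in -s. The stems ending in -s (mefawrus → mefawrussuv, vonobbis → vonobbissuv, dofekos → dofekossuv) double the final consonant and add -uv.
So seprunus → seprunussuv.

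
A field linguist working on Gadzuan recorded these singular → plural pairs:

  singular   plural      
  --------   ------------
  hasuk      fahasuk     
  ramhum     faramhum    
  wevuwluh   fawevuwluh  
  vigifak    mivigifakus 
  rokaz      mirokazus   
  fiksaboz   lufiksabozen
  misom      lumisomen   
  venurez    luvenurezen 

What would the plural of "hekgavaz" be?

hasuk and vigifak both end in -k yet inflect differently (fahasuk, mivigifakus), so the final letter is not what conditions the rule; the last vowel is.
"hekgavaz" has last vowel 'a'. The stems whose last vowel is 'a' (vigifak → mivigifakus, rokaz → mirokazus) add mi- … -us around the stem.
The other patterns: stems whose last vowel is 'u' add the prefix fa-; stems whose last vowel is 'e' or 'o' add lu- … -en around the stem.
So hekgavaz → mihekgavazus.

mihekgavazus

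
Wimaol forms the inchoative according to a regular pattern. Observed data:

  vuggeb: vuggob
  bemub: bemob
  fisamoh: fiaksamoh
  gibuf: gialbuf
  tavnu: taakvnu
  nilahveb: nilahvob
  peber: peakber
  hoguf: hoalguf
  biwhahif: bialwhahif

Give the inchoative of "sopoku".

bemub and hoguf both have last vowel 'u' yet inflect differently (bemob, hoalguf), so the last vowel is not what conditions the rule; the final letter is.
"sopoku" ends in -u. The one such stem in the data (tavnu → taakvnu) inserts -ak- after the first vowel (as do peber, fisamoh), so the same rule applies.
The other patterns: stems ending in -b change the last vowel to 'o'; stems ending in -f insert -al- after the first vowel.
So sopoku → soakpoku.

soakpoku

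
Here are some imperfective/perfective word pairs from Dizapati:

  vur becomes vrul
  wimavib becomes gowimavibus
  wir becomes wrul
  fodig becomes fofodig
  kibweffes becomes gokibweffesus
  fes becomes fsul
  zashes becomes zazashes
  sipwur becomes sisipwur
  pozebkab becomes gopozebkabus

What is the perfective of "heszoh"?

fes and zashes both end in -s yet inflect differently (fsul, zazashes), so the final letter is not what conditions the rule; the number of vowels is.
"heszoh" has 2 vowels. The stems with 2 vowels (fodig → fofodig, zashes → zazashes, sipwur → sisipwur) repeat the first consonant+vowel as a prefix.
The other patterns: stems with 1 vowel delete the last vowel and add -ul; stems with 3 vowels add go- … -us around the stem.
So heszoh → heheszoh.

heheszoh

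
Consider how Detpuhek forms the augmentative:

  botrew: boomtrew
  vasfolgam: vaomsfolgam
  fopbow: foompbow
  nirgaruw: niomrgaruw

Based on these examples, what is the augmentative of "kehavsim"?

Every pair shown (botrew → boomtrew, vasfolgam → vaomsfolgam, fopbow → foompbow, …) follows the same rule: insert -om- after the first vowel.
So kehavsim → keomhavsim.

keomhavsim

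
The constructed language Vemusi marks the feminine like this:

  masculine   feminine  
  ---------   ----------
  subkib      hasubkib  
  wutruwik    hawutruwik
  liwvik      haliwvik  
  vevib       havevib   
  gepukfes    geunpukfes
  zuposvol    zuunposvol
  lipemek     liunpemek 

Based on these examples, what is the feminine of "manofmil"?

hamanofmil

wutruwik and lipemek both end in -k yet inflect differently (hawutruwik, liunpemek), so the final letter is not what conditions the rule; the last vowel is.
"manofmil" has last vowel 'i'. The stems whose last vowel is 'i' (subkib → hasubkib, wutruwik → hawutruwik, liwvik → haliwvik) add the prefix ha-.
So manofmil → hamanofmil.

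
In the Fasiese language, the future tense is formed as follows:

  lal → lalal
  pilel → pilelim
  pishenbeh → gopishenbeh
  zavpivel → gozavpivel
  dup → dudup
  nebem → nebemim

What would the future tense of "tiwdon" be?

lal and pilel both end in -l yet inflect differently (lalal, pilelim), so the final letter is not what conditions the rule; the number of vowels is.
"tiwdon" has 2 vowels. The stems with 2 vowels (nebem → nebemim, pilel → pilelim) add -im.
So tiwdon → tiwdonim.

tiwdonim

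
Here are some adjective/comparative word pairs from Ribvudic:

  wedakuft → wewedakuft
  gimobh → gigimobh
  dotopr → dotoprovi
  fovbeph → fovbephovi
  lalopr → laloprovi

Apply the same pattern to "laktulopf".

fovbeph and gimobh both end in -h yet inflect differently (fovbephovi, gigimobh), so the final letter is not what conditions the rule; the second-to-last letter is.
"laktulopf" has second-to-last letter 'p'. The stems whose second-to-last letter is 'p' (fovbeph → fovbephovi, lalopr → laloprovi, dotopr → dotoprovi) add -ovi.
The other pattern: stems whose second-to-last letter is 'b' or 'f' repeat the first consonant+vowel as a prefix.
So laktulopf → laktulopfovi.

laktulopfovi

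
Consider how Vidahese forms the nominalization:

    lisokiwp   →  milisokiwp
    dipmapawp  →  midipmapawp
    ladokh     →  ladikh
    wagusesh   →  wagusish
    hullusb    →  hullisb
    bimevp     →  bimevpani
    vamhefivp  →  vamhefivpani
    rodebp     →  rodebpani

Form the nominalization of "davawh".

"davawh" has second-to-last letter 'w'. The stems whose second-to-last letter is 'w' (lisokiwp → milisokiwp, dipmapawp → midipmapawp) add the prefix mi-.
The other patterns: stems whose second-to-last letter is 'k' or 's' change the last vowel to 'i'; stems whose second-to-last letter is 'b' or 'v' add -ani.
So davawh → midavawh.

midavawh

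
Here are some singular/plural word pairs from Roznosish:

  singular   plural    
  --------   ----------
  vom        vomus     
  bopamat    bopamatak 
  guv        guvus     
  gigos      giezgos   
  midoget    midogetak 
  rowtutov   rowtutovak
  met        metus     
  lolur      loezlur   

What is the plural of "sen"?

"sen" has 1 vowel. The stems with 1 vowel (guv → guvus, vom → vomus, met → metus) add -us.
So sen → senus.

senus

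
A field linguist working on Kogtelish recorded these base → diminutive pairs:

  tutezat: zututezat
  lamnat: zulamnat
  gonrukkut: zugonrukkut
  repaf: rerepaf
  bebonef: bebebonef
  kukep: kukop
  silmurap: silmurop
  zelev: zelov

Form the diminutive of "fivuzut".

zufivuzut

tutezat and repaf both have last vowel 'a' yet inflect differently (zututezat, rerepaf), so the last vowel is not what conditions the rule; the final letter is.
"fivuzut" ends in -t. The stems ending in -t (tutezat → zututezat, lamnat → zulamnat, gonrukkut → zugonrukkut) add the prefix zu-.
So fivuzut → zufivuzut.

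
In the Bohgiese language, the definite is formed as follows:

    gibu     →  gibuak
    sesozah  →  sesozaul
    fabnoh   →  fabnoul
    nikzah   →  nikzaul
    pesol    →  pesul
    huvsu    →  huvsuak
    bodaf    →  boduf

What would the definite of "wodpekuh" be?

wodpekuul

"wodpekuh" ends in -h. The stems ending in -h (fabnoh → fabnoul, sesozah → sesozaul, nikzah → nikzaul) drop the final letter and add -ul.
The other patterns: stems ending in -u add -ak; stems ending in -f or -l change the last vowel to 'u'.
So wodpekuh → wodpekuul.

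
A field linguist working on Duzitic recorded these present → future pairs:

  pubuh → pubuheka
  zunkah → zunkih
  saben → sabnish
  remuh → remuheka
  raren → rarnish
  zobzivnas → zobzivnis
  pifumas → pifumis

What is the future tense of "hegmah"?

pubuh and zunkah both end in -h yet inflect differently (pubuheka, zunkih), so the final letter is not what conditions the rule; the last vowel is.
"hegmah" has last vowel 'a'. The stems whose last vowel is 'a' (zobzivnas → zobzivnis, zunkah → zunkih, pifumas → pifumis) change the last vowel to 'i'.
So hegmah → hegmih.

hegmih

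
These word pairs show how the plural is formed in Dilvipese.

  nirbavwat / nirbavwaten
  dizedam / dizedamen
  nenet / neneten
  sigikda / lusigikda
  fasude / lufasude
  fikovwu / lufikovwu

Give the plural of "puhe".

lupuhe

nirbavwat and sigikda both have last vowel 'a' yet inflect differently (nirbavwaten, lusigikda), so the last vowel is not what conditions the rule; whether the stem ends in a vowel or a consonant is.
"puhe" ends in a vowel. The stems ending in a vowel (sigikda → lusigikda, fasude → lufasude, fikovwu → lufikovwu) add the prefix lu-.
The other pattern: stems ending in a consonant add -en.
So puhe → lupuhe.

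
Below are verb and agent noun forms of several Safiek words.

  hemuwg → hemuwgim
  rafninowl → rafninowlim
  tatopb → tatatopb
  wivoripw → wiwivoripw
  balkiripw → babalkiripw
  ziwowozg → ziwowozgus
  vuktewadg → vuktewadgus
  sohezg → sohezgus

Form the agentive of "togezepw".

hemuwg and ziwowozg both end in -g yet inflect differently (hemuwgim, ziwowozgus), so the final letter is not what conditions the rule; the second-to-last letter is.
"togezepw" has second-to-last letter 'p'. The stems whose second-to-last letter is 'p' (tatopb → tatatopb, wivoripw → wiwivoripw, balkiripw → babalkiripw) repeat the first consonant+vowel as a prefix.
So togezepw → totogezepw.

totogezepw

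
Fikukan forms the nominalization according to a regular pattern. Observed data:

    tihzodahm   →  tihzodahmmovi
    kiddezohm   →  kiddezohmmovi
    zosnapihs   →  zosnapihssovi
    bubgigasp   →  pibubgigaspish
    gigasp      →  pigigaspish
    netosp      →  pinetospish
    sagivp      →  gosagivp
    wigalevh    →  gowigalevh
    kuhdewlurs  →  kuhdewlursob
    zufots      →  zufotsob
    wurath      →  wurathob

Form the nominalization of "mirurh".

mirurhob

"mirurh" has second-to-last letter 'r'. The one such stem in the data (kuhdewlurs → kuhdewlursob) adds -ob, so the same rule applies.
So mirurh → mirurhob.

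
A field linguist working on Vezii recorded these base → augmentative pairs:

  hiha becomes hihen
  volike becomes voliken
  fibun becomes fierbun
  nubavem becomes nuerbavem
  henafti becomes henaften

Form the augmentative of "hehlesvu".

nubavem and volike both have last vowel 'e' yet inflect differently (nuerbavem, voliken), so the last vowel is not what conditions the rule; whether the stem ends in a vowel or a consonant is.
"hehlesvu" ends in a vowel. The stems ending in a vowel (volike → voliken, hiha → hihen, henafti → henaften) drop the final letter and add -en.
The other pattern: stems ending in a consonant insert -er- after the first vowel.
So hehlesvu → hehlesven.

hehlesven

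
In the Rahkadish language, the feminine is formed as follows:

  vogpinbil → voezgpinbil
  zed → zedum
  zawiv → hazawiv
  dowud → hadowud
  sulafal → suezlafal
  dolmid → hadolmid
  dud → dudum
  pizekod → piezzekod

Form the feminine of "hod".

hodum

zed and dolmid both end in -d yet inflect differently (zedum, hadolmid), so the final letter is not what conditions the rule; the number of vowels is.
"hod" has 1 vowel. The stems with 1 vowel (zed → zedum, dud → dudum) add -um.
So hod → hodum.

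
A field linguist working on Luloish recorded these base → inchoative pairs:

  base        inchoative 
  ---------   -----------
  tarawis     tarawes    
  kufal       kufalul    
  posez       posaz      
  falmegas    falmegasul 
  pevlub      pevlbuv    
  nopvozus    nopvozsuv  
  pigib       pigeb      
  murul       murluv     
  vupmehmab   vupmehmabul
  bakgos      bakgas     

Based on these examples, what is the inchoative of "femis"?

vupmehmab and pevlub both end in -b yet inflect differently (vupmehmabul, pevlbuv), so the final letter is not what conditions the rule; the last vowel is.
"femis" has last vowel 'i'. The stems whose last vowel is 'i' (tarawis → tarawes, pigib → pigeb) change the last vowel to 'e'.
So femis → femes.

femes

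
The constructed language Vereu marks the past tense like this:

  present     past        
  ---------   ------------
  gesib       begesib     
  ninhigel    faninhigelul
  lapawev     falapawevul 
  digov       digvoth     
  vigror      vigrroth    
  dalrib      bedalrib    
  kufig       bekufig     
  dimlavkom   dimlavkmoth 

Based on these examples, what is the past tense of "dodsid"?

digov and lapawev both end in -v yet inflect differently (digvoth, falapawevul), so the final letter is not what conditions the rule; the last vowel is.
"dodsid" has last vowel 'i'. The stems whose last vowel is 'i' (gesib → begesib, kufig → bekufig, dalrib → bedalrib) add the prefix be-.
The other patterns: stems whose last vowel is 'o' delete the last vowel and add -oth; stems whose last vowel is 'e' add fa- … -ul around the stem.
So dodsid → bedodsid.

bedodsid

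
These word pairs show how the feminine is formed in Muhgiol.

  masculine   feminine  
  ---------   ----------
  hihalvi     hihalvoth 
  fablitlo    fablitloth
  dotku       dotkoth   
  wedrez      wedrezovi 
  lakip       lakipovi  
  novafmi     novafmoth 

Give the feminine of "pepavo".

pepavoth

novafmi and lakip both have last vowel 'i' yet inflect differently (novafmoth, lakipovi), so the last vowel is not what conditions the rule; whether the stem ends in a vowel or a consonant is.
"pepavo" ends in a vowel. The stems ending in a vowel (novafmi → novafmoth, hihalvi → hihalvoth, dotku → dotkoth) drop the final letter and add -oth.
The other pattern: stems ending in a consonant add -ovi.
So pepavo → pepavoth.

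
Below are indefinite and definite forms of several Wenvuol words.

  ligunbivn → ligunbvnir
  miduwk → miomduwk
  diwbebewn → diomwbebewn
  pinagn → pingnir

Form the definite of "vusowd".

diwbebewn and pinagn both end in -n yet inflect differently (diomwbebewn, pingnir), so the final letter is not what conditions the rule; the second-to-last letter is.
"vusowd" has second-to-last letter 'w'. The stems whose second-to-last letter is 'w' (diwbebewn → diomwbebewn, miduwk → miomduwk) insert -om- after the first vowel.
The other pattern: stems whose second-to-last letter is 'g' or 'v' delete the last vowel and add -ir.
So vusowd → vuomsowd.

vuomsowd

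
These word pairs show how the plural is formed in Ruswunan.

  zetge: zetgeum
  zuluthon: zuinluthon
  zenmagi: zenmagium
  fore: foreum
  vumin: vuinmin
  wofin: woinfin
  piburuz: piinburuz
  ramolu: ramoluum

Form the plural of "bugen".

piburuz and ramolu both have last vowel 'u' yet inflect differently (piinburuz, ramoluum), so the last vowel is not what conditions the rule; whether the stem ends in a vowel or a consonant is.
"bugen" ends in a consonant. The stems ending in a consonant (wofin → woinfin, zuluthon → zuinluthon, vumin → vuinmin) insert -in- after the first vowel.
So bugen → buingen.

buingen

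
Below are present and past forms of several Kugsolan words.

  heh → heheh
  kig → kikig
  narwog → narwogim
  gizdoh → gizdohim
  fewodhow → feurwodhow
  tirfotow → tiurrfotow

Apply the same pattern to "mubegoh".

"mubegoh" has 3 vowels. The stems with 3 vowels (fewodhow → feurwodhow, tirfotow → tiurrfotow) insert -ur- after the first vowel.
So mubegoh → muurbegoh.

muurbegoh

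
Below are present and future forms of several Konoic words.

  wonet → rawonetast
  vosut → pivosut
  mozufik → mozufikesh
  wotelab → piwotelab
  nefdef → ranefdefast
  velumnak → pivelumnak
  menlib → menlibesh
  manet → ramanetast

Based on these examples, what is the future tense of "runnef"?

rarunnefast

"runnef" has last vowel 'e'. The stems whose last vowel is 'e' (manet → ramanetast, wonet → rawonetast, nefdef → ranefdefast) add ra- … -ast around the stem.
So runnef → rarunnefast.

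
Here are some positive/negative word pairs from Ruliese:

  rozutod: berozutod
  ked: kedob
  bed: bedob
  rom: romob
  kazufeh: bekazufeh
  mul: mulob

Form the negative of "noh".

nohob

rozutod and ked both end in -d yet inflect differently (berozutod, kedob), so the final letter is not what conditions the rule; the number of vowels is.
"noh" has 1 vowel. The stems with 1 vowel (mul → mulob, rom → romob, ked → kedob) add -ob.
The other pattern: stems with 3 vowels add the prefix be-.
So noh → nohob.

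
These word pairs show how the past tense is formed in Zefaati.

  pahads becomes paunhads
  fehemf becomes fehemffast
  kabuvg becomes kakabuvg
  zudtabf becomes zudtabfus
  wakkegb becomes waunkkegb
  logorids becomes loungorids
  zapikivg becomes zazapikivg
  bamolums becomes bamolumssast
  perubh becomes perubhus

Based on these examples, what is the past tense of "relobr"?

"relobr" has second-to-last letter 'b'. The stems whose second-to-last letter is 'b' (perubh → perubhus, zudtabf → zudtabfus) add -us.
So relobr → relobrus.

relobrus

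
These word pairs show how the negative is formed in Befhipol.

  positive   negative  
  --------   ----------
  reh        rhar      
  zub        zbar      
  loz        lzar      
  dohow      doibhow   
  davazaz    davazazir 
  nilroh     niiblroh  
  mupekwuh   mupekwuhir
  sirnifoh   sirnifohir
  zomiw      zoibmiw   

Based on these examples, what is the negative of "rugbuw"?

reh and nilroh both end in -h yet inflect differently (rhar, niiblroh), so the final letter is not what conditions the rule; the number of vowels is.
"rugbuw" has 2 vowels. The stems with 2 vowels (dohow → doibhow, zomiw → zoibmiw, nilroh → niiblroh) insert -ib- after the first vowel.
The other patterns: stems with 1 vowel delete the last vowel and add -ar; stems with 3 vowels add -ir.
So rugbuw → ruibgbuw.

ruibgbuw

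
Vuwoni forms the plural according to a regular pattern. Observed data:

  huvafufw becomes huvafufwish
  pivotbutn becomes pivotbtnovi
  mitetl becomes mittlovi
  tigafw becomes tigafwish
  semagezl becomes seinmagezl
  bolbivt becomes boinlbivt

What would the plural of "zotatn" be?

zottnovi

semagezl and mitetl both end in -l yet inflect differently (seinmagezl, mittlovi), so the final letter is not what conditions the rule; the second-to-last letter is.
"zotatn" has second-to-last letter 't'. The stems whose second-to-last letter is 't' (pivotbutn → pivotbtnovi, mitetl → mittlovi) delete the last vowel and add -ovi.
The other patterns: stems whose second-to-last letter is 'f' add -ish; stems whose second-to-last letter is 'v' or 'z' insert -in- after the first vowel.
So zotatn → zottnovi.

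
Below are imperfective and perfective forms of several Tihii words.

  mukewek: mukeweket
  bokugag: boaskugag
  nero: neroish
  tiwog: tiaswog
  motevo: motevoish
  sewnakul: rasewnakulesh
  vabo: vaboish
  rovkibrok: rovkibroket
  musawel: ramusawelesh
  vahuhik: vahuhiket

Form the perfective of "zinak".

vabo and tiwog both have last vowel 'o' yet inflect differently (vaboish, tiaswog), so the last vowel is not what conditions the rule; the final letter is.
"zinak" ends in -k. The stems ending in -k (vahuhik → vahuhiket, mukewek → mukeweket, rovkibrok → rovkibroket) add -et.
The other patterns: stems ending in -o add -ish; stems ending in -g insert -as- after the first vowel; stems ending in -l add ra- … -esh around the stem.
So zinak → zinaket.

zinaket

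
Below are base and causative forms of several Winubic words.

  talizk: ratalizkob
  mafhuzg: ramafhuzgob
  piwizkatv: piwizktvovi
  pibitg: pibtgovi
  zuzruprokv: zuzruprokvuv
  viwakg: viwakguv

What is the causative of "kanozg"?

rakanozgob

mafhuzg and pibitg both end in -g yet inflect differently (ramafhuzgob, pibtgovi), so the final letter is not what conditions the rule; the second-to-last letter is.
"kanozg" has second-to-last letter 'z'. The stems whose second-to-last letter is 'z' (talizk → ratalizkob, mafhuzg → ramafhuzgob) add ra- … -ob around the stem.
The other patterns: stems whose second-to-last letter is 't' delete the last vowel and add -ovi; stems whose second-to-last letter is 'k' add -uv.
So kanozg → rakanozgob.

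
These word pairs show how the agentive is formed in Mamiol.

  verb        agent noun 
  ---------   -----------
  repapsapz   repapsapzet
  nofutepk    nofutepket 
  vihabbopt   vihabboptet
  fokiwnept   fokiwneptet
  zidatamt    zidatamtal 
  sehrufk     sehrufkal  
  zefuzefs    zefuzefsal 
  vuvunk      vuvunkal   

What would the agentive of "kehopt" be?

vihabbopt and zidatamt both end in -t yet inflect differently (vihabboptet, zidatamtal), so the final letter is not what conditions the rule; the second-to-last letter is.
"kehopt" has second-to-last letter 'p'. The stems whose second-to-last letter is 'p' (repapsapz → repapsapzet, nofutepk → nofutepket, vihabbopt → vihabboptet) add -et.
The other pattern: stems whose second-to-last letter is 'f', 'm' or 'n' add -al.
So kehopt → kehoptet.

kehoptet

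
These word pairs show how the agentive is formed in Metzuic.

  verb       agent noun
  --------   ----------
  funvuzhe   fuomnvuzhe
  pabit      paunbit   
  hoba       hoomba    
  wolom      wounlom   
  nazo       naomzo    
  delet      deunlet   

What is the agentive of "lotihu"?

"lotihu" ends in a vowel. The stems ending in a vowel (funvuzhe → fuomnvuzhe, hoba → hoomba, nazo → naomzo) insert -om- after the first vowel.
So lotihu → loomtihu.

loomtihu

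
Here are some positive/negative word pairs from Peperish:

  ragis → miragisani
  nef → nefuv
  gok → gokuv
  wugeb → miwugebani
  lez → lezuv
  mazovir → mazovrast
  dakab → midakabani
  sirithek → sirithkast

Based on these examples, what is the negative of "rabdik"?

mirabdikani

"rabdik" has 2 vowels. The stems with 2 vowels (wugeb → miwugebani, dakab → midakabani, ragis → miragisani) add mi- … -ani around the stem.
So rabdik → mirabdikani.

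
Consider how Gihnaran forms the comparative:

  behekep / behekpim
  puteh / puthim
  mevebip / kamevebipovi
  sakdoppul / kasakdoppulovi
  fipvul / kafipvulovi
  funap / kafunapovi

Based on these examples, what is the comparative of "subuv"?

kasubuvovi

behekep and mevebip both end in -p yet inflect differently (behekpim, kamevebipovi), so the final letter is not what conditions the rule; the last vowel is.
"subuv" has last vowel 'u'. The stems whose last vowel is 'u' (sakdoppul → kasakdoppulovi, fipvul → kafipvulovi) add ka- … -ovi around the stem.
The other pattern: stems whose last vowel is 'e' delete the last vowel and add -im.
So subuv → kasubuvovi.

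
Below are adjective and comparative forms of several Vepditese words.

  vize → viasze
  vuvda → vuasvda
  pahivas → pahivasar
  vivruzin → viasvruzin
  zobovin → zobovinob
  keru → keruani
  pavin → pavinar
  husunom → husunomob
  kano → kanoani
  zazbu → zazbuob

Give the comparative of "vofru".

"vofru" begins with v-. The stems beginning with v- (vize → viasze, vivruzin → viasvruzin, vuvda → vuasvda) insert -as- after the first vowel.
So vofru → voasfru.

voasfru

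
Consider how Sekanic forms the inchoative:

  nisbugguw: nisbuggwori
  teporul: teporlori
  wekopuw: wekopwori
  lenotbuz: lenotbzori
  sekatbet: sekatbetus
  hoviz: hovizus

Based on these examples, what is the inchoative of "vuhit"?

"vuhit" has last vowel 'i'. The one such stem in the data (hoviz → hovizus) adds -us, so the same rule applies.
The other pattern: stems whose last vowel is 'u' delete the last vowel and add -ori.
So vuhit → vuhitus.

vuhitus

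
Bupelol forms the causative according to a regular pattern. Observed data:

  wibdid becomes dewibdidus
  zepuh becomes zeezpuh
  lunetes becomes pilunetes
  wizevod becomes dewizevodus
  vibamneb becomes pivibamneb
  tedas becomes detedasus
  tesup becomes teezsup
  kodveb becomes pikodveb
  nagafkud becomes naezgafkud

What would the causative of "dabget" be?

nagafkud and wibdid both end in -d yet inflect differently (naezgafkud, dewibdidus), so the final letter is not what conditions the rule; the last vowel is.
"dabget" has last vowel 'e'. The stems whose last vowel is 'e' (vibamneb → pivibamneb, lunetes → pilunetes, kodveb → pikodveb) add the prefix pi-.
The other patterns: stems whose last vowel is 'u' insert -ez- after the first vowel; stems whose last vowel is 'a', 'i' or 'o' add de- … -us around the stem.
So dabget → pidabget.

pidabget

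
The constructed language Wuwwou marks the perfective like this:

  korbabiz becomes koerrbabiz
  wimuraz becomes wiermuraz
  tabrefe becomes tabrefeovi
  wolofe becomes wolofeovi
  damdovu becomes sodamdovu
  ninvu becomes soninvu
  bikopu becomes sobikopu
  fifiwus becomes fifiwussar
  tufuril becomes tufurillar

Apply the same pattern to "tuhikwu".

sotuhikwu

damdovu and fifiwus both have last vowel 'u' yet inflect differently (sodamdovu, fifiwussar), so the last vowel is not what conditions the rule; the final letter is.
"tuhikwu" ends in -u. The stems ending in -u (damdovu → sodamdovu, ninvu → soninvu, bikopu → sobikopu) add the prefix so-.
So tuhikwu → sotuhikwu.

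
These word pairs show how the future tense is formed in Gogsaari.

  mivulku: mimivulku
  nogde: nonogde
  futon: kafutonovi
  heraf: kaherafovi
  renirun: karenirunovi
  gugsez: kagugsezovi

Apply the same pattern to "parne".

mivulku and renirun both have last vowel 'u' yet inflect differently (mimivulku, karenirunovi), so the last vowel is not what conditions the rule; whether the stem ends in a vowel or a consonant is.
"parne" ends in a vowel. The stems ending in a vowel (mivulku → mimivulku, nogde → nonogde) repeat the first consonant+vowel as a prefix.
The other pattern: stems ending in a consonant add ka- … -ovi around the stem.
So parne → paparne.

paparne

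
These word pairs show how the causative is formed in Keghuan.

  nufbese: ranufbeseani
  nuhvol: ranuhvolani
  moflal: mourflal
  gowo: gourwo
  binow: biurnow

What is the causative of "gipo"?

nuhvol and moflal both end in -l yet inflect differently (ranuhvolani, mourflal), so the final letter is not what conditions the rule; the first letter is.
"gipo" begins with g-. The one such stem in the data (gowo → gourwo) inserts -ur- after the first vowel (as do moflal, binow), so the same rule applies.
The other pattern: stems beginning with n- add ra- … -ani around the stem.
So gipo → giurpo.

giurpo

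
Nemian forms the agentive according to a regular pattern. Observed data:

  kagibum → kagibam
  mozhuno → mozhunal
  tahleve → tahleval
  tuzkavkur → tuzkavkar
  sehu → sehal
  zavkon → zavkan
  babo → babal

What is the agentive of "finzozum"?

sehu and kagibum both have last vowel 'u' yet inflect differently (sehal, kagibam), so the last vowel is not what conditions the rule; whether the stem ends in a vowel or a consonant is.
"finzozum" ends in a consonant. The stems ending in a consonant (kagibum → kagibam, tuzkavkur → tuzkavkar, zavkon → zavkan) change the last vowel to 'a'.
The other pattern: stems ending in a vowel drop the final letter and add -al.
So finzozum → finzozam.

finzozam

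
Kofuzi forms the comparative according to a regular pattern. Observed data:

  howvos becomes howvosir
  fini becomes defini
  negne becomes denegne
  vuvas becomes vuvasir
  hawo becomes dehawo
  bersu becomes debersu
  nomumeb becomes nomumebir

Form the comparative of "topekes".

"topekes" ends in a consonant. The stems ending in a consonant (howvos → howvosir, vuvas → vuvasir, nomumeb → nomumebir) add -ir.
The other pattern: stems ending in a vowel add the prefix de-.
So topekes → topekesir.

topekesir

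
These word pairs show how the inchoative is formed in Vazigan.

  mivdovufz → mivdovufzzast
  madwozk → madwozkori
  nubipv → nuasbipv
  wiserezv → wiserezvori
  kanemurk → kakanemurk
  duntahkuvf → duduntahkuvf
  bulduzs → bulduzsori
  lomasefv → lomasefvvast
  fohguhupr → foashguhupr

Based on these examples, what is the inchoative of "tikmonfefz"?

tikmonfefzzast

wiserezv and nubipv both end in -v yet inflect differently (wiserezvori, nuasbipv), so the final letter is not what conditions the rule; the second-to-last letter is.
"tikmonfefz" has second-to-last letter 'f'. The stems whose second-to-last letter is 'f' (mivdovufz → mivdovufzzast, lomasefv → lomasefvvast) double the final consonant and add -ast.
The other patterns: stems whose second-to-last letter is 'z' add -ori; stems whose second-to-last letter is 'p' insert -as- after the first vowel; stems whose second-to-last letter is 'r' or 'v' repeat the first consonant+vowel as a prefix.
So tikmonfefz → tikmonfefzzast.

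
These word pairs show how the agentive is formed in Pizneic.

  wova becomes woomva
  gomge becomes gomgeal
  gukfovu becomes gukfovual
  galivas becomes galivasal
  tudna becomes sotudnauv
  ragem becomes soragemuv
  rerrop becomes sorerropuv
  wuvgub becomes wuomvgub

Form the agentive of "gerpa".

gerpaal

wova and tudna both end in -a yet inflect differently (woomva, sotudnauv), so the final letter is not what conditions the rule; the first letter is.
"gerpa" begins with g-. The stems beginning with g- (galivas → galivasal, gomge → gomgeal, gukfovu → gukfovual) add -al.
The other patterns: stems beginning with w- insert -om- after the first vowel; stems beginning with r- or t- add so- … -uv around the stem.
So gerpa → gerpaal.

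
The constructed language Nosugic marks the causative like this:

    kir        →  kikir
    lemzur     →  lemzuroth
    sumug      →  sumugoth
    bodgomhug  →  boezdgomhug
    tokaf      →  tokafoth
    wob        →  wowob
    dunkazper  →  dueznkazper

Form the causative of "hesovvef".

heezsovvef

kir and lemzur both end in -r yet inflect differently (kikir, lemzuroth), so the final letter is not what conditions the rule; the number of vowels is.
"hesovvef" has 3 vowels. The stems with 3 vowels (dunkazper → dueznkazper, bodgomhug → boezdgomhug) insert -ez- after the first vowel.
The other patterns: stems with 1 vowel repeat the first consonant+vowel as a prefix; stems with 2 vowels add -oth.
So hesovvef → heezsovvef.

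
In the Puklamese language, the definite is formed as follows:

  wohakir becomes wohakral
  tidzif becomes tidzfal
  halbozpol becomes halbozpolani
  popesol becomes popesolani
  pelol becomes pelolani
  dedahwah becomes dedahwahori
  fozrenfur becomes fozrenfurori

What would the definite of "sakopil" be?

sakoplal

wohakir and fozrenfur both end in -r yet inflect differently (wohakral, fozrenfurori), so the final letter is not what conditions the rule; the last vowel is.
"sakopil" has last vowel 'i'. The stems whose last vowel is 'i' (wohakir → wohakral, tidzif → tidzfal) delete the last vowel and add -al.
So sakopil → sakoplal.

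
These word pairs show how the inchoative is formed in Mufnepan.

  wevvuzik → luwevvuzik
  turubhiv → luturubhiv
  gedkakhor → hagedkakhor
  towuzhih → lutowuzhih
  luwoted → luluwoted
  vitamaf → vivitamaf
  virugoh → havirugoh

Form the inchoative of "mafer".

mamafer

"mafer" has last vowel 'e'. The one such stem in the data (luwoted → luluwoted) repeats the first consonant+vowel as a prefix (as does vitamaf), so the same rule applies.
So mafer → mamafer.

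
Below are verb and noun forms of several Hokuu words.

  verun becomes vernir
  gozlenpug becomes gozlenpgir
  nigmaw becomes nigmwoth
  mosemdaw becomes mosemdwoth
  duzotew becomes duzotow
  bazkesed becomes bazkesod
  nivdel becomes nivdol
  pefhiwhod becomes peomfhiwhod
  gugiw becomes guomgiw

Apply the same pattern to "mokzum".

"mokzum" has last vowel 'u'. The stems whose last vowel is 'u' (verun → vernir, gozlenpug → gozlenpgir) delete the last vowel and add -ir.
So mokzum → mokzmir.

mokzmir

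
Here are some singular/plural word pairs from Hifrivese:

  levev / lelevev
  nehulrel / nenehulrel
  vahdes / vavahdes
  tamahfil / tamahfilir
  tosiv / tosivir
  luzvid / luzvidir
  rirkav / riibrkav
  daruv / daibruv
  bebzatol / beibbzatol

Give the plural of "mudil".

nehulrel and tamahfil both end in -l yet inflect differently (nenehulrel, tamahfilir), so the final letter is not what conditions the rule; the last vowel is.
"mudil" has last vowel 'i'. The stems whose last vowel is 'i' (tamahfil → tamahfilir, tosiv → tosivir, luzvid → luzvidir) add -ir.
So mudil → mudilir.

mudilir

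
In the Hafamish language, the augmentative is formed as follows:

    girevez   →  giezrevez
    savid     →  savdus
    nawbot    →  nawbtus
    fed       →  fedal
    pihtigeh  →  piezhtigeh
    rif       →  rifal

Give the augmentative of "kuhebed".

fed and savid both end in -d yet inflect differently (fedal, savdus), so the final letter is not what conditions the rule; the number of vowels is.
"kuhebed" has 3 vowels. The stems with 3 vowels (girevez → giezrevez, pihtigeh → piezhtigeh) insert -ez- after the first vowel.
The other patterns: stems with 1 vowel add -al; stems with 2 vowels delete the last vowel and add -us.
So kuhebed → kuezhebed.

kuezhebed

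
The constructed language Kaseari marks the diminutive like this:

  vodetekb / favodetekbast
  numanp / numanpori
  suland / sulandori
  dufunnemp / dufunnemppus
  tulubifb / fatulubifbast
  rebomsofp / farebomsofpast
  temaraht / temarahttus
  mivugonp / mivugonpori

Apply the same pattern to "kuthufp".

mivugonp and rebomsofp both end in -p yet inflect differently (mivugonpori, farebomsofpast), so the final letter is not what conditions the rule; the second-to-last letter is.
"kuthufp" has second-to-last letter 'f'. The stems whose second-to-last letter is 'f' (tulubifb → fatulubifbast, rebomsofp → farebomsofpast) add fa- … -ast around the stem.
The other patterns: stems whose second-to-last letter is 'n' add -ori; stems whose second-to-last letter is 'h' or 'm' double the final consonant and add -us.
So kuthufp → fakuthufpast.

fakuthufpast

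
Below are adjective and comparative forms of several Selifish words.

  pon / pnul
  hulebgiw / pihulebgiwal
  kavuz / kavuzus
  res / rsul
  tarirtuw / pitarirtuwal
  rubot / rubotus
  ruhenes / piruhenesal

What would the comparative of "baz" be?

res and ruhenes both end in -s yet inflect differently (rsul, piruhenesal), so the final letter is not what conditions the rule; the number of vowels is.
"baz" has 1 vowel. The stems with 1 vowel (res → rsul, pon → pnul) delete the last vowel and add -ul.
So baz → bzul.

bzul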